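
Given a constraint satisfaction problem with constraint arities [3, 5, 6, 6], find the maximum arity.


The arities are: 3, 5, 6, 6.
Scan for the maximum value.
Maximum arity = 6.

6


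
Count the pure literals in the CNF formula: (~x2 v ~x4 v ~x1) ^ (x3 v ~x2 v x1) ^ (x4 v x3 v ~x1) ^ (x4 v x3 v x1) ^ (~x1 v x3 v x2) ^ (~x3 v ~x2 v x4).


A pure literal appears in only one polarity across all clauses.
No pure literals found.
Count = 0.

0


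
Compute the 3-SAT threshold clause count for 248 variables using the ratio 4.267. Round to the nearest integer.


The 3-SAT phase transition occurs at approximately 4.267 clauses per variable.
m = 4.267 * 248 = 1058.216.
Rounded to nearest integer: 1058.

1058


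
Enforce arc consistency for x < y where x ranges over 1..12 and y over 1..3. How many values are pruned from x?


For the constraint x < y, x needs a supporting value in y's domain.
x can be at most 2 (one less than y's maximum).
Valid x values from domain: 2 out of 12.
Pruned = 12 - 2 = 10.

10


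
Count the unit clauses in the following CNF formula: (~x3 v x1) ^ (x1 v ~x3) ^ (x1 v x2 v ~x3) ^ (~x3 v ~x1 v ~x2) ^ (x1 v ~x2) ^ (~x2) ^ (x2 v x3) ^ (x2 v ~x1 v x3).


A unit clause contains exactly one literal.
Unit clauses found: (~x2).
Count = 1.

1


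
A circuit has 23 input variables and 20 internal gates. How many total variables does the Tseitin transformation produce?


The Tseitin transformation introduces one auxiliary variable per gate.
Total variables = inputs + gates = 23 + 20 = 43.

43


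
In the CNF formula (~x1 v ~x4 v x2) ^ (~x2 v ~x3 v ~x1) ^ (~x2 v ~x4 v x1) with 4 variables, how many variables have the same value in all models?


Find all satisfying assignments: 10 model(s).
Check which variables have the same value in every model.
No variable is fixed across all models.
Backbone size = 0.

0


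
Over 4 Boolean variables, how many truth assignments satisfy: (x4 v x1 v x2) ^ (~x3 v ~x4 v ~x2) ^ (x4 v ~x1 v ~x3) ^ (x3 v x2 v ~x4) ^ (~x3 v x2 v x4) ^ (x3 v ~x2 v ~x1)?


Enumerate all 16 truth assignments over 4 variables.
Test each against every clause.
Satisfying assignments found: 6.

6


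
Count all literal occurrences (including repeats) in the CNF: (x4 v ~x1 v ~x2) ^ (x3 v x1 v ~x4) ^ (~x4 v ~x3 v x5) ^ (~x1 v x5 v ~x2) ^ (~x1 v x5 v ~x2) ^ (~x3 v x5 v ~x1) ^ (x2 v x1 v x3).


Clause lengths: 3, 3, 3, 3, 3, 3, 3.
Sum = 3 + 3 + 3 + 3 + 3 + 3 + 3 = 21.

21


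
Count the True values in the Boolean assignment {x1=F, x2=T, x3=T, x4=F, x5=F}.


The weight is the number of variables assigned True.
True variables: x2, x3.
Weight = 2.

2


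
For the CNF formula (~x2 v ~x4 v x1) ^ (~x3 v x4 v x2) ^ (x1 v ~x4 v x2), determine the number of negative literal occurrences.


Scan each clause for negated literals.
Clause 1: 2 negative; Clause 2: 1 negative; Clause 3: 1 negative.
Total negative literal occurrences = 4.

4


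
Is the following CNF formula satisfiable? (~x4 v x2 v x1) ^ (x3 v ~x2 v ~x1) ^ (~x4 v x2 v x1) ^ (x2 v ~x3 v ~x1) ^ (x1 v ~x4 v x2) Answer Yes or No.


Check all 16 possible truth assignments.
Number of satisfying assignments found: 10.
The formula is satisfiable.

Yes


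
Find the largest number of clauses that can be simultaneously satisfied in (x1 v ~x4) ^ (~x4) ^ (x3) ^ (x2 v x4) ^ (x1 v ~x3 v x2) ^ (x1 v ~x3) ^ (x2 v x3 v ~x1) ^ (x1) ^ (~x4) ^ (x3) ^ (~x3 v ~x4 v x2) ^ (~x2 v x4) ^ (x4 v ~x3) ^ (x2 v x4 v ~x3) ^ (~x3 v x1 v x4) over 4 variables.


Enumerate all 16 truth assignments.
For each, count how many of the 15 clauses are satisfied.
The formula is not fully satisfiable, so the maximum is below 15.
Maximum simultaneously satisfiable clauses = 13.

13


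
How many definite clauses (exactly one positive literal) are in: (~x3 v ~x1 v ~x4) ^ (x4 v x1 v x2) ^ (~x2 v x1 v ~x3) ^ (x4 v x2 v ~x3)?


A definite clause has exactly one positive literal.
Clause 1: 0 positive -> not definite
Clause 2: 3 positive -> not definite
Clause 3: 1 positive -> definite
Clause 4: 2 positive -> not definite
Definite clause count = 1.

1


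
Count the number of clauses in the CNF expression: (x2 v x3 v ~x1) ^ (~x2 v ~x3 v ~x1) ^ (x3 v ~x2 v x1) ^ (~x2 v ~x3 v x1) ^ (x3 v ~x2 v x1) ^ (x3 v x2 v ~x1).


Each group enclosed in parentheses joined by ^ is one clause.
Counting the conjuncts: 6 clauses.

6


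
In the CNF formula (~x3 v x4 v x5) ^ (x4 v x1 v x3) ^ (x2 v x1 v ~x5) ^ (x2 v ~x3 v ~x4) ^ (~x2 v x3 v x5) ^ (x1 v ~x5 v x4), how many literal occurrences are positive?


Scan each clause for unnegated literals.
Clause 1: 2 positive; Clause 2: 3 positive; Clause 3: 2 positive; Clause 4: 1 positive; Clause 5: 2 positive; Clause 6: 2 positive.
Total positive literal occurrences = 12.

12


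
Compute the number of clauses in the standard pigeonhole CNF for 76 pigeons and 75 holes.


The PHP encoding has two parts:
1) At-least-one-hole clauses: 76 (one per pigeon, each with 75 literals).
2) At-most-one-pigeon-per-hole clauses: 75 holes * C(76,2) = 75 * 2850 = 213750.
Total clauses = 76 + 213750 = 213826.

213826


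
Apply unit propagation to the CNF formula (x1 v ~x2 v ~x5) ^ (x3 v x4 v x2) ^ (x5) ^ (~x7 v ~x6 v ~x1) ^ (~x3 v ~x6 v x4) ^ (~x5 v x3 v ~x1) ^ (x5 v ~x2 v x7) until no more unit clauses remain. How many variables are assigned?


Unit propagation repeatedly assigns the literal in any unit clause, then simplifies.
Assignments in order: x5 = T.
No further unit clauses remain.
Total variables assigned = 1.

1


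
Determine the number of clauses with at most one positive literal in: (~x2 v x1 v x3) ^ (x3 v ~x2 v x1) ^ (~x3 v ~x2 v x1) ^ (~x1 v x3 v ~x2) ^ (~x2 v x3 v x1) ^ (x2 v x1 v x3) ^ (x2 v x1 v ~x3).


A Horn clause has at most one positive literal.
Clause 1: 2 positive lit(s) -> not Horn
Clause 2: 2 positive lit(s) -> not Horn
Clause 3: 1 positive lit(s) -> Horn
Clause 4: 1 positive lit(s) -> Horn
Clause 5: 2 positive lit(s) -> not Horn
Clause 6: 3 positive lit(s) -> not Horn
Clause 7: 2 positive lit(s) -> not Horn
Total Horn clauses = 2.

2


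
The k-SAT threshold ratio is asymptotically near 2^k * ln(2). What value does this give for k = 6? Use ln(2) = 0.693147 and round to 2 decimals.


Using the asymptotic formula: threshold ~ 2^k * ln(2).
2^6 = 64.
64 * 0.693147 = 44.36.

44.36


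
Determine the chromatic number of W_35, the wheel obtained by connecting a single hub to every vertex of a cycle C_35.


W_35 consists of the cycle C_35 together with a hub vertex adjacent to every cycle vertex.
The cycle C_35 needs 3 colors (odd cycle -> 3).
The hub is adjacent to every cycle vertex, so it must receive a new color distinct from all of them.
Chromatic number = 3 + 1 = 4.

4


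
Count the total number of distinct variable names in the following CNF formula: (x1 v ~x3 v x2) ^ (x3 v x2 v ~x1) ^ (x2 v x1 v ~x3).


Identify each distinct variable in the formula.
Variables found: x1, x2, x3.
Total distinct variables = 3.

3


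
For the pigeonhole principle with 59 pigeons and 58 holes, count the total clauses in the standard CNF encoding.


The PHP encoding has two parts:
1) At-least-one-hole clauses: 59 (one per pigeon, each with 58 literals).
2) At-most-one-pigeon-per-hole clauses: 58 holes * C(59,2) = 58 * 1711 = 99238.
Total clauses = 59 + 99238 = 99297.

99297


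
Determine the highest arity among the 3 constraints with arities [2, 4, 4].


The arities are: 2, 4, 4.
Scan for the maximum value.
Maximum arity = 4.

4


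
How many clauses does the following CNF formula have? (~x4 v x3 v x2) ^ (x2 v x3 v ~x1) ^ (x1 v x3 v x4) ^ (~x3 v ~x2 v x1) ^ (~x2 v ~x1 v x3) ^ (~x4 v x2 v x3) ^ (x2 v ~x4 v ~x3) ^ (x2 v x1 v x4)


Each group enclosed in parentheses joined by ^ is one clause.
Counting the conjuncts: 8 clauses.

8


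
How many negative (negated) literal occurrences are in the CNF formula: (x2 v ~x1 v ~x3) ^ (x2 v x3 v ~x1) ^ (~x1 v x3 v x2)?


Scan each clause for negated literals.
Clause 1: 2 negative; Clause 2: 1 negative; Clause 3: 1 negative.
Total negative literal occurrences = 4.

4


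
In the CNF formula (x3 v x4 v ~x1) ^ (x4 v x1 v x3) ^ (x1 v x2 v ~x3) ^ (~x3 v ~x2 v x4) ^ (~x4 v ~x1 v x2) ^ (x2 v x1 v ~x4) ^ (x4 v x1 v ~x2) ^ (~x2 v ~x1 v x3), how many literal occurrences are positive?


Scan each clause for unnegated literals.
Clause 1: 2 positive; Clause 2: 3 positive; Clause 3: 2 positive; Clause 4: 1 positive; Clause 5: 1 positive; Clause 6: 2 positive; Clause 7: 2 positive; Clause 8: 1 positive.
Total positive literal occurrences = 14.

14


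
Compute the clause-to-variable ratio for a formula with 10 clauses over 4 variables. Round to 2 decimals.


Clause-to-variable ratio = clauses / variables.
10 / 4 = 2.5.

2.5


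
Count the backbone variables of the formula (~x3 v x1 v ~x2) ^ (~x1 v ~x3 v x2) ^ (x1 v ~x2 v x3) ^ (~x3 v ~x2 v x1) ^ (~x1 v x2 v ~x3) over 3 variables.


Find all satisfying assignments: 5 model(s).
Check which variables have the same value in every model.
No variable is fixed across all models.
Backbone size = 0.

0


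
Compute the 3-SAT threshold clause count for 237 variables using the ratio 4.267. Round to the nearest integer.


The 3-SAT phase transition occurs at approximately 4.267 clauses per variable.
m = 4.267 * 237 = 1011.279.
Rounded to nearest integer: 1011.

1011


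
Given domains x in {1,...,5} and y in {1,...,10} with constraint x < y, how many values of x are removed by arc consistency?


For the constraint x < y, x needs a supporting value in y's domain.
x can be at most 9 (one less than y's maximum).
Valid x values from domain: 5 out of 5.
Pruned = 5 - 5 = 0.

0


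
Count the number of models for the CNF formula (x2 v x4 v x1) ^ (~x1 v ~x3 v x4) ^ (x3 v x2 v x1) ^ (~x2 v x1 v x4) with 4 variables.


Enumerate all 16 truth assignments over 4 variables.
Test each against every clause.
Satisfying assignments found: 9.

9


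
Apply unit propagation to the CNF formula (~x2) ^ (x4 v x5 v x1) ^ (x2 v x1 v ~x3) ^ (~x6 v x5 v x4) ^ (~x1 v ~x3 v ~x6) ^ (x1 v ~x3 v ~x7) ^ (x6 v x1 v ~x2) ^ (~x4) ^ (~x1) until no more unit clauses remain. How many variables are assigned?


Unit propagation repeatedly assigns the literal in any unit clause, then simplifies.
Assignments in order: x2 = F, x4 = F, x1 = F, x5 = T, x3 = F.
No further unit clauses remain.
Total variables assigned = 5.

5


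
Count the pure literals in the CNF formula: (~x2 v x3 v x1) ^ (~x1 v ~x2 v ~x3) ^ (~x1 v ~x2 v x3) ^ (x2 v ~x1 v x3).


A pure literal appears in only one polarity across all clauses.
No pure literals found.
Count = 0.

0


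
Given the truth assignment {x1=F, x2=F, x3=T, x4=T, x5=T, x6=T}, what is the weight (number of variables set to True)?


The weight is the number of variables assigned True.
True variables: x3, x4, x5, x6.
Weight = 4.

4


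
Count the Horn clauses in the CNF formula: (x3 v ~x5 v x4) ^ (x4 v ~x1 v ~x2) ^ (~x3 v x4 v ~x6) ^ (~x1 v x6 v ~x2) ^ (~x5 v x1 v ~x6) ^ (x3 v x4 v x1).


A Horn clause has at most one positive literal.
Clause 1: 2 positive lit(s) -> not Horn
Clause 2: 1 positive lit(s) -> Horn
Clause 3: 1 positive lit(s) -> Horn
Clause 4: 1 positive lit(s) -> Horn
Clause 5: 1 positive lit(s) -> Horn
Clause 6: 3 positive lit(s) -> not Horn
Total Horn clauses = 4.

4


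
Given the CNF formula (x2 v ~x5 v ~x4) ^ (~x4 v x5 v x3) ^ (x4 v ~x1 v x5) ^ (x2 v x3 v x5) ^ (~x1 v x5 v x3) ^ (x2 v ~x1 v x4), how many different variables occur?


Identify each distinct variable in the formula.
Variables found: x1, x2, x3, x4, x5.
Total distinct variables = 5.

5


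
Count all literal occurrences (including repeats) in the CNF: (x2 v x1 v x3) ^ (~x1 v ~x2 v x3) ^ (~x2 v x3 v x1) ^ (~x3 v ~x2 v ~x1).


Clause lengths: 3, 3, 3, 3.
Sum = 3 + 3 + 3 + 3 = 12.

12


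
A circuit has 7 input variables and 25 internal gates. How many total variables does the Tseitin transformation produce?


The Tseitin transformation introduces one auxiliary variable per gate.
Total variables = inputs + gates = 7 + 25 = 32.

32


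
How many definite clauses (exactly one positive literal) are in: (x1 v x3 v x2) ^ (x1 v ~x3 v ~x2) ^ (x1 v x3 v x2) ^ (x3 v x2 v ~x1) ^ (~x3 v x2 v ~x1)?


A definite clause has exactly one positive literal.
Clause 1: 3 positive -> not definite
Clause 2: 1 positive -> definite
Clause 3: 3 positive -> not definite
Clause 4: 2 positive -> not definite
Clause 5: 1 positive -> definite
Definite clause count = 2.

2


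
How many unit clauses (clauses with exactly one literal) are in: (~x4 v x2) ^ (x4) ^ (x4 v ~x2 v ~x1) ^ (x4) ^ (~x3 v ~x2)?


A unit clause contains exactly one literal.
Unit clauses found: (x4), (x4).
Count = 2.

2


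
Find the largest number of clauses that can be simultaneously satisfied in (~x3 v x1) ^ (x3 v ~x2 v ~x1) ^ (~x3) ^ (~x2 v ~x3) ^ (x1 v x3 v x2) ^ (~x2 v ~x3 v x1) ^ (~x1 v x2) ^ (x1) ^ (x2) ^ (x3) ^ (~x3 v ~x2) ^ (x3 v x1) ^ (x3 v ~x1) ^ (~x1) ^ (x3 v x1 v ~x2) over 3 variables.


Enumerate all 8 truth assignments.
For each, count how many of the 15 clauses are satisfied.
The formula is not fully satisfiable, so the maximum is below 15.
Maximum simultaneously satisfiable clauses = 11.

11


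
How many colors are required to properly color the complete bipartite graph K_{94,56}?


K_{94,56} is bipartite by definition: the two parts are independent sets, with every edge crossing between them.
Color all vertices in one part with color 1 and all vertices in the other part with color 2.
Since the graph has at least one edge, one color does not suffice.
Chromatic number = 2.

2


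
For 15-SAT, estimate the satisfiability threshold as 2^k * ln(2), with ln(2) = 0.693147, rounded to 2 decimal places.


Using the asymptotic formula: threshold ~ 2^k * ln(2).
2^15 = 32768.
32768 * 0.693147 = 22713.04.

22713.04


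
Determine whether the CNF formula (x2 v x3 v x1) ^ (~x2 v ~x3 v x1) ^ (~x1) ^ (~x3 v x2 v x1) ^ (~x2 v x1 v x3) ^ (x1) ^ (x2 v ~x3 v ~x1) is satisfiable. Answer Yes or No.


Check all 8 possible truth assignments.
Number of satisfying assignments found: 0.
The formula is unsatisfiable.

No


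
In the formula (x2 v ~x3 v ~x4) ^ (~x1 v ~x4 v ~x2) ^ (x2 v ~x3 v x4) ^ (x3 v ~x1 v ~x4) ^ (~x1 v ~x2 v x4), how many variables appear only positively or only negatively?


A pure literal appears in only one polarity across all clauses.
Pure literals: x1 (negative only).
Count = 1.

1


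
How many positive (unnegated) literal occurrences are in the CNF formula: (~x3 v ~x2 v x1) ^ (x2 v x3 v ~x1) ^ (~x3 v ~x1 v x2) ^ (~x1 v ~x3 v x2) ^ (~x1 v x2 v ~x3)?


Scan each clause for unnegated literals.
Clause 1: 1 positive; Clause 2: 2 positive; Clause 3: 1 positive; Clause 4: 1 positive; Clause 5: 1 positive.
Total positive literal occurrences = 6.

6


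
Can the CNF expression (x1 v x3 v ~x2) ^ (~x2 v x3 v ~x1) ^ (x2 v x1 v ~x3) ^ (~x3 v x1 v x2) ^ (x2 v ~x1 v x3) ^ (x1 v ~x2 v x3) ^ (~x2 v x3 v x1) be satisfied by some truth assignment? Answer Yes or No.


Check all 8 possible truth assignments.
Number of satisfying assignments found: 4.
The formula is satisfiable.

Yes


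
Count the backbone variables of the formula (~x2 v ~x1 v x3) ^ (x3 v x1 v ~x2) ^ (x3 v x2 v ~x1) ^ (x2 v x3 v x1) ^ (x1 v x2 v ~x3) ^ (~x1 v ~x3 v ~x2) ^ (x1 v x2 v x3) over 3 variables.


Find all satisfying assignments: 2 model(s).
Check which variables have the same value in every model.
Fixed variables: x3=T.
Backbone size = 1.

1


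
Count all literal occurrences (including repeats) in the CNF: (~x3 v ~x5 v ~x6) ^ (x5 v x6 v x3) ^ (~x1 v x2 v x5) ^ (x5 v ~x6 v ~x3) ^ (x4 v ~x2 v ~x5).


Clause lengths: 3, 3, 3, 3, 3.
Sum = 3 + 3 + 3 + 3 + 3 = 15.

15


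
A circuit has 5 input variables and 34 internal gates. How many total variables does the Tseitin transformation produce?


The Tseitin transformation introduces one auxiliary variable per gate.
Total variables = inputs + gates = 5 + 34 = 39.

39


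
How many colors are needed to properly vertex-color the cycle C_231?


An odd cycle cannot be 2-colored: alternating two colors around the cycle returns to the start with a conflict.
Since 231 is odd, three colors are required (and three suffice).
Chromatic number = 3.

3


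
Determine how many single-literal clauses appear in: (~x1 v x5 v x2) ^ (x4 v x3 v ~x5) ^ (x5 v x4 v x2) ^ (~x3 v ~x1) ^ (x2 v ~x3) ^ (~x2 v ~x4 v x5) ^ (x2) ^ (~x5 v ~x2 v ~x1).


A unit clause contains exactly one literal.
Unit clauses found: (x2).
Count = 1.

1


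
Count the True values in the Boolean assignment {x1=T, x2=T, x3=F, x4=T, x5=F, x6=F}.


The weight is the number of variables assigned True.
True variables: x1, x2, x4.
Weight = 3.

3


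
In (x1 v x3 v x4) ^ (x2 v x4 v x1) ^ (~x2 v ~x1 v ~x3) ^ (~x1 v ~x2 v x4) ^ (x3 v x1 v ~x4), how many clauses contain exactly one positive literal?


A definite clause has exactly one positive literal.
Clause 1: 3 positive -> not definite
Clause 2: 3 positive -> not definite
Clause 3: 0 positive -> not definite
Clause 4: 1 positive -> definite
Clause 5: 2 positive -> not definite
Definite clause count = 1.

1


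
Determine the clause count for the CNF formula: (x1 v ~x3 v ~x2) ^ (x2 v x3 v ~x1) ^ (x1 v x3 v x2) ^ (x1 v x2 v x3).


Each group enclosed in parentheses joined by ^ is one clause.
Counting the conjuncts: 4 clauses.

4


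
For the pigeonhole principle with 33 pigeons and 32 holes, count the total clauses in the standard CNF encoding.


The PHP encoding has two parts:
1) At-least-one-hole clauses: 33 (one per pigeon, each with 32 literals).
2) At-most-one-pigeon-per-hole clauses: 32 holes * C(33,2) = 32 * 528 = 16896.
Total clauses = 33 + 16896 = 16929.

16929


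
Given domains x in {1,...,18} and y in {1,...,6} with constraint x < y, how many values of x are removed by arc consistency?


For the constraint x < y, x needs a supporting value in y's domain.
x can be at most 5 (one less than y's maximum).
Valid x values from domain: 5 out of 18.
Pruned = 18 - 5 = 13.

13


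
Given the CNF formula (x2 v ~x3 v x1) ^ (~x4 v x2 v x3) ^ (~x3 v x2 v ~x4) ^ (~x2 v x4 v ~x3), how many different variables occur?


Identify each distinct variable in the formula.
Variables found: x1, x2, x3, x4.
Total distinct variables = 4.

4


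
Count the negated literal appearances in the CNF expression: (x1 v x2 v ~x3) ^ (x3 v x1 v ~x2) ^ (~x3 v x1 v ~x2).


Scan each clause for negated literals.
Clause 1: 1 negative; Clause 2: 1 negative; Clause 3: 2 negative.
Total negative literal occurrences = 4.

4


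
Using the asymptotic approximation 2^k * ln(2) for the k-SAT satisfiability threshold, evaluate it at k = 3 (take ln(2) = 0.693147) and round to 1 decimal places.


Using the asymptotic formula: threshold ~ 2^k * ln(2).
2^3 = 8.
8 * 0.693147 = 5.5.

5.5


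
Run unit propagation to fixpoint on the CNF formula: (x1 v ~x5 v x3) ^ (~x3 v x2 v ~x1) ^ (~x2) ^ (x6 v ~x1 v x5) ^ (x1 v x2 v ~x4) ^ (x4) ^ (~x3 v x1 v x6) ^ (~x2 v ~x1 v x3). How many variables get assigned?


Unit propagation repeatedly assigns the literal in any unit clause, then simplifies.
Assignments in order: x2 = F, x4 = T, x1 = T, x3 = F.
No further unit clauses remain.
Total variables assigned = 4.

4


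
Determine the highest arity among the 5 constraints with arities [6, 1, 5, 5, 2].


The arities are: 6, 1, 5, 5, 2.
Scan for the maximum value.
Maximum arity = 6.

6


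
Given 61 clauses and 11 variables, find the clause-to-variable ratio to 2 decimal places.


Clause-to-variable ratio = clauses / variables.
61 / 11 = 5.55.

5.55


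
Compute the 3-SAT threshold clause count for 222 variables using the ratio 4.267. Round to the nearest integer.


The 3-SAT phase transition occurs at approximately 4.267 clauses per variable.
m = 4.267 * 222 = 947.274.
Rounded to nearest integer: 947.

947


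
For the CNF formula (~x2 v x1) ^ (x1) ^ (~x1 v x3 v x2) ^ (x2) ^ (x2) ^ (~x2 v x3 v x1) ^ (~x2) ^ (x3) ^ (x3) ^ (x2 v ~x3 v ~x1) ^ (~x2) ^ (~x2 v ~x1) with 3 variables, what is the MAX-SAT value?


Enumerate all 8 truth assignments.
For each, count how many of the 12 clauses are satisfied.
The formula is not fully satisfiable, so the maximum is below 12.
Maximum simultaneously satisfiable clauses = 9.

9


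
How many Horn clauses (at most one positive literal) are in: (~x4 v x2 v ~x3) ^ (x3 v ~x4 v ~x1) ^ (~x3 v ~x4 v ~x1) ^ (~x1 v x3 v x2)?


A Horn clause has at most one positive literal.
Clause 1: 1 positive lit(s) -> Horn
Clause 2: 1 positive lit(s) -> Horn
Clause 3: 0 positive lit(s) -> Horn
Clause 4: 2 positive lit(s) -> not Horn
Total Horn clauses = 3.

3


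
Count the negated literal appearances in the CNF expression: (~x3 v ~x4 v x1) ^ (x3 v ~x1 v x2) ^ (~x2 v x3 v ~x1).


Scan each clause for negated literals.
Clause 1: 2 negative; Clause 2: 1 negative; Clause 3: 2 negative.
Total negative literal occurrences = 5.

5


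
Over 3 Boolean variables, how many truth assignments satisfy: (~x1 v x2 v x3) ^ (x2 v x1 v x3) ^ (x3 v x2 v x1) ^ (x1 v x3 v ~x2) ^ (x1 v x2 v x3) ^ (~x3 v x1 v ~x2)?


Enumerate all 8 truth assignments over 3 variables.
Test each against every clause.
Satisfying assignments found: 4.

4


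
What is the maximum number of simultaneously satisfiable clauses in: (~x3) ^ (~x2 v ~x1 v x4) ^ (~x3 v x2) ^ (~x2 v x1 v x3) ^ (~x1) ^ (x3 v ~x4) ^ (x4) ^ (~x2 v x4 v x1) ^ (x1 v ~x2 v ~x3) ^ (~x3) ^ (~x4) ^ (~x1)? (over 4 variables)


Enumerate all 16 truth assignments.
For each, count how many of the 12 clauses are satisfied.
The formula is not fully satisfiable, so the maximum is below 12.
Maximum simultaneously satisfiable clauses = 11.

11


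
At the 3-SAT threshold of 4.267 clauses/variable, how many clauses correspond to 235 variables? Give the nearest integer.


The 3-SAT phase transition occurs at approximately 4.267 clauses per variable.
m = 4.267 * 235 = 1002.745.
Rounded to nearest integer: 1003.

1003


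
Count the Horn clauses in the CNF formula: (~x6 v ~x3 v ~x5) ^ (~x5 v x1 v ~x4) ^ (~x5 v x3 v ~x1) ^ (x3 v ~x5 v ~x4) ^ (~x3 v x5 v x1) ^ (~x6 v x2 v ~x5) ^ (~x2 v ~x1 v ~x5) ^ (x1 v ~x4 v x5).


A Horn clause has at most one positive literal.
Clause 1: 0 positive lit(s) -> Horn
Clause 2: 1 positive lit(s) -> Horn
Clause 3: 1 positive lit(s) -> Horn
Clause 4: 1 positive lit(s) -> Horn
Clause 5: 2 positive lit(s) -> not Horn
Clause 6: 1 positive lit(s) -> Horn
Clause 7: 0 positive lit(s) -> Horn
Clause 8: 2 positive lit(s) -> not Horn
Total Horn clauses = 6.

6


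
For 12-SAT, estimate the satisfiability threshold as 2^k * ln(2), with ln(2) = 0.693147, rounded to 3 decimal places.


Using the asymptotic formula: threshold ~ 2^k * ln(2).
2^12 = 4096.
4096 * 0.693147 = 2839.13.

2839.13


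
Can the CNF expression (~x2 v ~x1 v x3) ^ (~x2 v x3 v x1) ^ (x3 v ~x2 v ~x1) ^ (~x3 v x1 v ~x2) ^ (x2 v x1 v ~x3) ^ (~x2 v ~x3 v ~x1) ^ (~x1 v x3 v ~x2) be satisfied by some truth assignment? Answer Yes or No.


Check all 8 possible truth assignments.
Number of satisfying assignments found: 3.
The formula is satisfiable.

Yes


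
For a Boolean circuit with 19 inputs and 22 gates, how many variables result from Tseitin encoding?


The Tseitin transformation introduces one auxiliary variable per gate.
Total variables = inputs + gates = 19 + 22 = 41.

41


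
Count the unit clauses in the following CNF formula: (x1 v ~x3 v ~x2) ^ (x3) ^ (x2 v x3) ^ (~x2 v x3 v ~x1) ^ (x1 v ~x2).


A unit clause contains exactly one literal.
Unit clauses found: (x3).
Count = 1.

1


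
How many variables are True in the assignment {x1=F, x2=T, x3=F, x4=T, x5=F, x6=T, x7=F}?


The weight is the number of variables assigned True.
True variables: x2, x4, x6.
Weight = 3.

3


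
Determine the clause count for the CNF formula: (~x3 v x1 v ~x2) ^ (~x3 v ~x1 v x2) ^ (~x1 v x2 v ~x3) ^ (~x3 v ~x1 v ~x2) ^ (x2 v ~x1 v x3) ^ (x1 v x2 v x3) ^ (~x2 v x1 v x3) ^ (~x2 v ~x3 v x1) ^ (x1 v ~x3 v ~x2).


Each group enclosed in parentheses joined by ^ is one clause.
Counting the conjuncts: 9 clauses.

9


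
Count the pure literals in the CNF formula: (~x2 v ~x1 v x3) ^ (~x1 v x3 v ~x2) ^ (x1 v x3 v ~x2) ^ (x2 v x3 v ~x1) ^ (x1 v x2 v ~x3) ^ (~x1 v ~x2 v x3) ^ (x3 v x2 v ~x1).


A pure literal appears in only one polarity across all clauses.
No pure literals found.
Count = 0.

0


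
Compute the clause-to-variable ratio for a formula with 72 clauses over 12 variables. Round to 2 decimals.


Clause-to-variable ratio = clauses / variables.
72 / 12 = 6.0.

6.0


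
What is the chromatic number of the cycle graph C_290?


A cycle on an even number of vertices is bipartite: alternate two colors around the cycle.
Since 290 is even, two colors suffice, and at least two are needed because the graph has edges.
Chromatic number = 2.

2


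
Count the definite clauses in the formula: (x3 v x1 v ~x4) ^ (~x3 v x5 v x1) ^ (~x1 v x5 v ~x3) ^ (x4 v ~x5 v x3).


A definite clause has exactly one positive literal.
Clause 1: 2 positive -> not definite
Clause 2: 2 positive -> not definite
Clause 3: 1 positive -> definite
Clause 4: 2 positive -> not definite
Definite clause count = 1.

1


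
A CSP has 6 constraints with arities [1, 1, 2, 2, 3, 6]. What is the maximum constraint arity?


The arities are: 1, 1, 2, 2, 3, 6.
Scan for the maximum value.
Maximum arity = 6.

6


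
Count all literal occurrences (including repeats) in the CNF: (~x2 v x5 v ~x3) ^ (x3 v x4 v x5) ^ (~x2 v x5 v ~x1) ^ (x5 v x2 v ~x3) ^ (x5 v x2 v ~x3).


Clause lengths: 3, 3, 3, 3, 3.
Sum = 3 + 3 + 3 + 3 + 3 = 15.

15


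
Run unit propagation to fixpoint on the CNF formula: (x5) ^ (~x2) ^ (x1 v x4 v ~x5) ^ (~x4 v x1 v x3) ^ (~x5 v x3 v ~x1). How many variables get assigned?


Unit propagation repeatedly assigns the literal in any unit clause, then simplifies.
Assignments in order: x5 = T, x2 = F.
No further unit clauses remain.
Total variables assigned = 2.

2


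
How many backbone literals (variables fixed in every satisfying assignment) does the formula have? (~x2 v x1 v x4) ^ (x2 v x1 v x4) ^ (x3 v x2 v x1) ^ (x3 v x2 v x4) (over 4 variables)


Find all satisfying assignments: 10 model(s).
Check which variables have the same value in every model.
No variable is fixed across all models.
Backbone size = 0.

0


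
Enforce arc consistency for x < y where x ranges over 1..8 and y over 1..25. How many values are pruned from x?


For the constraint x < y, x needs a supporting value in y's domain.
x can be at most 24 (one less than y's maximum).
Valid x values from domain: 8 out of 8.
Pruned = 8 - 8 = 0.

0


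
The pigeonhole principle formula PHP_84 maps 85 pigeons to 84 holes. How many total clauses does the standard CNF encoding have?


The PHP encoding has two parts:
1) At-least-one-hole clauses: 85 (one per pigeon, each with 84 literals).
2) At-most-one-pigeon-per-hole clauses: 84 holes * C(85,2) = 84 * 3570 = 299880.
Total clauses = 85 + 299880 = 299965.

299965


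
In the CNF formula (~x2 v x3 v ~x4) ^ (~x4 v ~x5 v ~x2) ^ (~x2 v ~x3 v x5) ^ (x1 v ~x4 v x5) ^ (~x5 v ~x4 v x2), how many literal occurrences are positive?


Scan each clause for unnegated literals.
Clause 1: 1 positive; Clause 2: 0 positive; Clause 3: 1 positive; Clause 4: 2 positive; Clause 5: 1 positive.
Total positive literal occurrences = 5.

5


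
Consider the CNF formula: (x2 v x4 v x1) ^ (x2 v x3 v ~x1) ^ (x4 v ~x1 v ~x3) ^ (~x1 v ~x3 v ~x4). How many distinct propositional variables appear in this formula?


Identify each distinct variable in the formula.
Variables found: x1, x2, x3, x4.
Total distinct variables = 4.

4


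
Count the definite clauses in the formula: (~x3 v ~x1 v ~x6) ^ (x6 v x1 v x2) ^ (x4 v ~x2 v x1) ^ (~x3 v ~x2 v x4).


A definite clause has exactly one positive literal.
Clause 1: 0 positive -> not definite
Clause 2: 3 positive -> not definite
Clause 3: 2 positive -> not definite
Clause 4: 1 positive -> definite
Definite clause count = 1.

1


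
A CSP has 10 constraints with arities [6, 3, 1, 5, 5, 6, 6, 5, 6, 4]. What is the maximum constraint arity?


The arities are: 6, 3, 1, 5, 5, 6, 6, 5, 6, 4.
Scan for the maximum value.
Maximum arity = 6.

6


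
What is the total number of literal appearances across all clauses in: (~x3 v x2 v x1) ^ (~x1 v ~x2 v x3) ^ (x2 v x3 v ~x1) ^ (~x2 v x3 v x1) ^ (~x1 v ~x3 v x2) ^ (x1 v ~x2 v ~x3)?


Clause lengths: 3, 3, 3, 3, 3, 3.
Sum = 3 + 3 + 3 + 3 + 3 + 3 = 18.

18


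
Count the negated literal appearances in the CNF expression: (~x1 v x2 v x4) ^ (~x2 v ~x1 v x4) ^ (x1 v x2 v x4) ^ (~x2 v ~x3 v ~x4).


Scan each clause for negated literals.
Clause 1: 1 negative; Clause 2: 2 negative; Clause 3: 0 negative; Clause 4: 3 negative.
Total negative literal occurrences = 6.

6


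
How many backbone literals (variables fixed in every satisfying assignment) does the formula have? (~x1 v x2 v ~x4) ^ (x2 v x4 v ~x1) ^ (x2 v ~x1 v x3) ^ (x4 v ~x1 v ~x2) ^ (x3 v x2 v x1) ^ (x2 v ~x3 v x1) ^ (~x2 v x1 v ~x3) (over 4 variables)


Find all satisfying assignments: 4 model(s).
Check which variables have the same value in every model.
Fixed variables: x2=T.
Backbone size = 1.

1


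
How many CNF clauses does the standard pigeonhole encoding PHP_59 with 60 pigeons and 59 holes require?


The PHP encoding has two parts:
1) At-least-one-hole clauses: 60 (one per pigeon, each with 59 literals).
2) At-most-one-pigeon-per-hole clauses: 59 holes * C(60,2) = 59 * 1770 = 104430.
Total clauses = 60 + 104430 = 104490.

104490


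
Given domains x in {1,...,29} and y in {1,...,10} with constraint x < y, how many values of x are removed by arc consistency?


For the constraint x < y, x needs a supporting value in y's domain.
x can be at most 9 (one less than y's maximum).
Valid x values from domain: 9 out of 29.
Pruned = 29 - 9 = 20.

20


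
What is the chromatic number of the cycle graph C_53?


An odd cycle cannot be 2-colored: alternating two colors around the cycle returns to the start with a conflict.
Since 53 is odd, three colors are required (and three suffice).
Chromatic number = 3.

3


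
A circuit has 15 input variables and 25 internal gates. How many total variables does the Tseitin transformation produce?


The Tseitin transformation introduces one auxiliary variable per gate.
Total variables = inputs + gates = 15 + 25 = 40.

40


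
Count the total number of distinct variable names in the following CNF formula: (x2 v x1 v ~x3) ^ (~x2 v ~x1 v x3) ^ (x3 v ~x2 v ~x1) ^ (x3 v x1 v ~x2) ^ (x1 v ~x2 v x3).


Identify each distinct variable in the formula.
Variables found: x1, x2, x3.
Total distinct variables = 3.

3


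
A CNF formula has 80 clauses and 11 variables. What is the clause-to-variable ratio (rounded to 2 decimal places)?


Clause-to-variable ratio = clauses / variables.
80 / 11 = 7.27.

7.27


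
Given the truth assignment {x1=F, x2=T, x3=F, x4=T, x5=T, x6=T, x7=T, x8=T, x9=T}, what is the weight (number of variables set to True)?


The weight is the number of variables assigned True.
True variables: x2, x4, x5, x6, x7, x8, x9.
Weight = 7.

7


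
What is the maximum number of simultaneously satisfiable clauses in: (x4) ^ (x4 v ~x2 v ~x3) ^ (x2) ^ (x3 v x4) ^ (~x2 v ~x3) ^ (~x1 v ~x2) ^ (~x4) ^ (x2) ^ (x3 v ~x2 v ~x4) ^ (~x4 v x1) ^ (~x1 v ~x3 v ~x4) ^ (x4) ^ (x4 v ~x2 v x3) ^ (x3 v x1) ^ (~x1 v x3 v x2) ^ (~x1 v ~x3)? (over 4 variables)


Enumerate all 16 truth assignments.
For each, count how many of the 16 clauses are satisfied.
The formula is not fully satisfiable, so the maximum is below 16.
Maximum simultaneously satisfiable clauses = 13.

13


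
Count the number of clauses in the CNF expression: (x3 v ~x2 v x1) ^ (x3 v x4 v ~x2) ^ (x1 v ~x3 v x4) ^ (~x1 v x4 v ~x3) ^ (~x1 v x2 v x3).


Each group enclosed in parentheses joined by ^ is one clause.
Counting the conjuncts: 5 clauses.

5


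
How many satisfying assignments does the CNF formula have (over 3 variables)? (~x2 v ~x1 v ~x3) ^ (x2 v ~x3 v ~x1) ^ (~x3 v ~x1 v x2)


Enumerate all 8 truth assignments over 3 variables.
Test each against every clause.
Satisfying assignments found: 6.

6


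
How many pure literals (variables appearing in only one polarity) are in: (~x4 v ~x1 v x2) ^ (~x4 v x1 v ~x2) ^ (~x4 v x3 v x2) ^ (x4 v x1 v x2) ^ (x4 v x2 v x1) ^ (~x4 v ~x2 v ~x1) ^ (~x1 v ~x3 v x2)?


A pure literal appears in only one polarity across all clauses.
No pure literals found.
Count = 0.

0


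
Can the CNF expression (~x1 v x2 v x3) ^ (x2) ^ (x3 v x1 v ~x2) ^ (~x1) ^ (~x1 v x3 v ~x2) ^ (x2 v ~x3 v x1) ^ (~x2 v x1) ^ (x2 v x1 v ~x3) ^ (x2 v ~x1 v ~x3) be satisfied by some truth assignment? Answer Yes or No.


Check all 8 possible truth assignments.
Number of satisfying assignments found: 0.
The formula is unsatisfiable.

No


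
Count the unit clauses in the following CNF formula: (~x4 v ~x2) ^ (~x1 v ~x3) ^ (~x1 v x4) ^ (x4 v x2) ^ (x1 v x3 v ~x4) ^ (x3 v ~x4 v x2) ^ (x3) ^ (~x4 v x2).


A unit clause contains exactly one literal.
Unit clauses found: (x3).
Count = 1.

1


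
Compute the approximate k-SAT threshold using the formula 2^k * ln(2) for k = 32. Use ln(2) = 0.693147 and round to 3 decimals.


Using the asymptotic formula: threshold ~ 2^k * ln(2).
2^32 = 4294967296.
4294967296 * 0.693147 = 2977043696.321.

2977043696.321


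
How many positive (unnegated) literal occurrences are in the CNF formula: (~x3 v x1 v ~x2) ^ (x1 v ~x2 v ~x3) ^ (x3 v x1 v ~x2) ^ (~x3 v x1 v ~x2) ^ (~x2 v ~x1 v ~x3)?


Scan each clause for unnegated literals.
Clause 1: 1 positive; Clause 2: 1 positive; Clause 3: 2 positive; Clause 4: 1 positive; Clause 5: 0 positive.
Total positive literal occurrences = 5.

5


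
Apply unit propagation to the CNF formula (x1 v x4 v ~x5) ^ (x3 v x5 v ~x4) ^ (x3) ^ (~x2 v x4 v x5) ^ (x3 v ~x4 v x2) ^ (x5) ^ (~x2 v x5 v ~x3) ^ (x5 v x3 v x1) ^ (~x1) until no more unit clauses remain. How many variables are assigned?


Unit propagation repeatedly assigns the literal in any unit clause, then simplifies.
Assignments in order: x3 = T, x5 = T, x1 = F, x4 = T.
No further unit clauses remain.
Total variables assigned = 4.

4


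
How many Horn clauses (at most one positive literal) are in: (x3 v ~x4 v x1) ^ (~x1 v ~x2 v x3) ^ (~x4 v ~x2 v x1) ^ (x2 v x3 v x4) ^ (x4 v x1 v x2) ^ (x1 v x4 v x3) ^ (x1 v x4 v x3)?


A Horn clause has at most one positive literal.
Clause 1: 2 positive lit(s) -> not Horn
Clause 2: 1 positive lit(s) -> Horn
Clause 3: 1 positive lit(s) -> Horn
Clause 4: 3 positive lit(s) -> not Horn
Clause 5: 3 positive lit(s) -> not Horn
Clause 6: 3 positive lit(s) -> not Horn
Clause 7: 3 positive lit(s) -> not Horn
Total Horn clauses = 2.

2


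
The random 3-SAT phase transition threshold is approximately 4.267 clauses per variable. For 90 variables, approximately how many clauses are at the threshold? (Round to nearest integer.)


The 3-SAT phase transition occurs at approximately 4.267 clauses per variable.
m = 4.267 * 90 = 384.03.
Rounded to nearest integer: 384.

384


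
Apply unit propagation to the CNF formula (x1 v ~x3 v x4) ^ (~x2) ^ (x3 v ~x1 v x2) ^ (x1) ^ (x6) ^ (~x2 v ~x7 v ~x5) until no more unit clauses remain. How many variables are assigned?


Unit propagation repeatedly assigns the literal in any unit clause, then simplifies.
Assignments in order: x2 = F, x1 = T, x3 = T, x6 = T.
No further unit clauses remain.
Total variables assigned = 4.

4


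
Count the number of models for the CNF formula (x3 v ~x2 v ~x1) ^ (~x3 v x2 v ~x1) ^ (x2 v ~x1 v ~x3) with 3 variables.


Enumerate all 8 truth assignments over 3 variables.
Test each against every clause.
Satisfying assignments found: 6.

6


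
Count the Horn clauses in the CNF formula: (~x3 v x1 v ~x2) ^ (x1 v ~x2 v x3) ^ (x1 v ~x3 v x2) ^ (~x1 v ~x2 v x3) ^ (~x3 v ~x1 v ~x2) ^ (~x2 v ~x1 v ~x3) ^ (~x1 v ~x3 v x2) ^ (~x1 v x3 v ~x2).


A Horn clause has at most one positive literal.
Clause 1: 1 positive lit(s) -> Horn
Clause 2: 2 positive lit(s) -> not Horn
Clause 3: 2 positive lit(s) -> not Horn
Clause 4: 1 positive lit(s) -> Horn
Clause 5: 0 positive lit(s) -> Horn
Clause 6: 0 positive lit(s) -> Horn
Clause 7: 1 positive lit(s) -> Horn
Clause 8: 1 positive lit(s) -> Horn
Total Horn clauses = 6.

6


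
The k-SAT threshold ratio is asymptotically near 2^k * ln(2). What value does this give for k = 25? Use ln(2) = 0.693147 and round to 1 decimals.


Using the asymptotic formula: threshold ~ 2^k * ln(2).
2^25 = 33554432.
33554432 * 0.693147 = 23258153.9.

23258153.9


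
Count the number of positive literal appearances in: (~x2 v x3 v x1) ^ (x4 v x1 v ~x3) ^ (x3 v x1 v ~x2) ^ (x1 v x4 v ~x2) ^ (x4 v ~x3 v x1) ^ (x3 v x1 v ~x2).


Scan each clause for unnegated literals.
Clause 1: 2 positive; Clause 2: 2 positive; Clause 3: 2 positive; Clause 4: 2 positive; Clause 5: 2 positive; Clause 6: 2 positive.
Total positive literal occurrences = 12.

12


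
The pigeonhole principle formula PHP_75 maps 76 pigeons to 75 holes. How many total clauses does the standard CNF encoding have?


The PHP encoding has two parts:
1) At-least-one-hole clauses: 76 (one per pigeon, each with 75 literals).
2) At-most-one-pigeon-per-hole clauses: 75 holes * C(76,2) = 75 * 2850 = 213750.
Total clauses = 76 + 213750 = 213826.

213826


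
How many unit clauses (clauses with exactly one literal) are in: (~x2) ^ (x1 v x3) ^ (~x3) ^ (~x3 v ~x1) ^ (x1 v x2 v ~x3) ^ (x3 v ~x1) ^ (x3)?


A unit clause contains exactly one literal.
Unit clauses found: (~x2), (~x3), (x3).
Count = 3.

3


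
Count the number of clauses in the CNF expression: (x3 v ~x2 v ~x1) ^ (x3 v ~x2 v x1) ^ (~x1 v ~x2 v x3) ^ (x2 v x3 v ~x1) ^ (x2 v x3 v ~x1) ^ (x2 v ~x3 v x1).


Each group enclosed in parentheses joined by ^ is one clause.
Counting the conjuncts: 6 clauses.

6


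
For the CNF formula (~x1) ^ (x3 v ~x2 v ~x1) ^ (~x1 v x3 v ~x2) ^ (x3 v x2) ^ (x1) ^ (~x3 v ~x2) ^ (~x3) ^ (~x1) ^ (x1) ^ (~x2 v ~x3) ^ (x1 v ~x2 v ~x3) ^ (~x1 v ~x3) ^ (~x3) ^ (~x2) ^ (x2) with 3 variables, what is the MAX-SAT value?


Enumerate all 8 truth assignments.
For each, count how many of the 15 clauses are satisfied.
The formula is not fully satisfiable, so the maximum is below 15.
Maximum simultaneously satisfiable clauses = 12.

12


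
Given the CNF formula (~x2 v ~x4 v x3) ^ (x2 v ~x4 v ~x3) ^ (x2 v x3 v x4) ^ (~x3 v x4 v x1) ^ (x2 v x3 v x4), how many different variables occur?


Identify each distinct variable in the formula.
Variables found: x1, x2, x3, x4.
Total distinct variables = 4.

4


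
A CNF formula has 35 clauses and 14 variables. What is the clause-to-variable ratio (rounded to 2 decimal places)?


Clause-to-variable ratio = clauses / variables.
35 / 14 = 2.5.

2.5


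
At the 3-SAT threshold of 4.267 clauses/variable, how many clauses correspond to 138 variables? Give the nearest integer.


The 3-SAT phase transition occurs at approximately 4.267 clauses per variable.
m = 4.267 * 138 = 588.846.
Rounded to nearest integer: 589.

589


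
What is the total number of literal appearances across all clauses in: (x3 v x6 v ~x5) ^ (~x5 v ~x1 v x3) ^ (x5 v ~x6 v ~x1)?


Clause lengths: 3, 3, 3.
Sum = 3 + 3 + 3 = 9.

9


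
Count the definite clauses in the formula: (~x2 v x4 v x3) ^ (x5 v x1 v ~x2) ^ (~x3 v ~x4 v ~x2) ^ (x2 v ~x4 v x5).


A definite clause has exactly one positive literal.
Clause 1: 2 positive -> not definite
Clause 2: 2 positive -> not definite
Clause 3: 0 positive -> not definite
Clause 4: 2 positive -> not definite
Definite clause count = 0.

0


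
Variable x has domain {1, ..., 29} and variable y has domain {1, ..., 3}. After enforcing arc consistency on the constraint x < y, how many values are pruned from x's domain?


For the constraint x < y, x needs a supporting value in y's domain.
x can be at most 2 (one less than y's maximum).
Valid x values from domain: 2 out of 29.
Pruned = 29 - 2 = 27.

27
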